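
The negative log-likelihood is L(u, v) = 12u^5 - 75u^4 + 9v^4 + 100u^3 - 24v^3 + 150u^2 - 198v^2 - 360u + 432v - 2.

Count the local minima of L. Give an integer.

L separates as a function of u plus a function of v, so ∇L=0 decouples.
∂L/∂u = 60(u - 3)(u - 2)(u - 1)(u + 1) = 0 at u ∈ {-1, 1, 2, 3}; ∂L/∂v = 36(v - 4)(v - 1)(v + 3) = 0 at v ∈ {-3, 1, 4}.
The Hessian is diagonal: diag(L_uu, L_vv). Second derivatives: L_uu(-1)=-1440, L_uu(1)=240, L_uu(2)=-180, L_uu(3)=480; L_vv(-3)=1008, L_vv(1)=-432, L_vv(4)=756.
Local minima occur where both diagonal entries positive: (1, -3), (1, 4), (3, -3), (3, 4). Count: 4.

4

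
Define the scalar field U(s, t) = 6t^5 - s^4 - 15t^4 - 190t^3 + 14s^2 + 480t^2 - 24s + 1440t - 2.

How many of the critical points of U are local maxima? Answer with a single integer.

4

U separates as a function of s plus a function of t, so ∇U=0 decouples.
∂U/∂s = -4(s - 2)(s - 1)(s + 3) = 0 at s ∈ {-3, 1, 2}; ∂U/∂t = 30(t - 4)(t - 3)(t + 1)(t + 4) = 0 at t ∈ {-4, -1, 3, 4}.
The Hessian is diagonal: diag(U_ss, U_tt). Second derivatives: U_ss(-3)=-80, U_ss(1)=16, U_ss(2)=-20; U_tt(-4)=-5040, U_tt(-1)=1800, U_tt(3)=-840, U_tt(4)=1200.
Local maxima occur where both diagonal entries negative: (-3, -4), (-3, 3), (2, -4), (2, 3). Count: 4.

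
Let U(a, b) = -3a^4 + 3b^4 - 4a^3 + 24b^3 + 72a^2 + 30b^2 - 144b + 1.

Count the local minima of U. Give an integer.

2

U separates as a function of a plus a function of b, so ∇U=0 decouples.
∂U/∂a = -12a(a - 3)(a + 4) = 0 at a ∈ {-4, 0, 3}; ∂U/∂b = 12(b - 1)(b + 3)(b + 4) = 0 at b ∈ {-4, -3, 1}.
The Hessian is diagonal: diag(U_aa, U_bb). Second derivatives: U_aa(-4)=-336, U_aa(0)=144, U_aa(3)=-252; U_bb(-4)=60, U_bb(-3)=-48, U_bb(1)=240.
Local minima occur where both diagonal entries positive: (0, -4), (0, 1). Count: 2.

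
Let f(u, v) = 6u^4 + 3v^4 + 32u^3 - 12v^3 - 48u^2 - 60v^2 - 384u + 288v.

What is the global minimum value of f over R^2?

-1445

f(u,v) separates as P(u) + Q(v), so its minimum is min P + min Q.
P'(u) = 24(u - 2)(u + 2)(u + 4) vanishes at u ∈ {-4, -2, 2}; Q'(v) = 12(v - 4)(v - 2)(v + 3) vanishes at v ∈ {-3, 2, 4}.
Local minima of P (where P''>0): P(-4)=256, P(2)=-608. Local minima of Q: Q(-3)=-837, Q(4)=192.
So the global minimum of f is P(2) + Q(-3) = -608 − 837 = -1445, attained at (2, -3).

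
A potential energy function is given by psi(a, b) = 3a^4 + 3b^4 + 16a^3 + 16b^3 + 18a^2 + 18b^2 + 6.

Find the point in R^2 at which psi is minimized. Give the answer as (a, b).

psi(a,b) separates as P(a) + Q(b) + 6, so its minimum is min P + min Q + 6.
P'(a) = 12a(a + 1)(a + 3) vanishes at a ∈ {-3, -1, 0}; Q'(b) = 12b(b + 1)(b + 3) vanishes at b ∈ {-3, -1, 0}.
Local minima of P (where P''>0): P(-3)=-27, P(0)=0. Local minima of Q: Q(-3)=-27, Q(0)=0.
So the global minimum of psi is P(-3) + Q(-3) + 6 = -27 − 27 + 6 = -48, attained at (-3, -3).

(-3, -3)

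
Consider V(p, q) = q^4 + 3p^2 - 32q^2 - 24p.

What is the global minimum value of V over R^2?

V(p,q) separates as A(p) + B(q), so its minimum is min A + min B.
A'(p) = 6p - 24 vanishes at p ∈ {4}; B'(q) = 4q(q - 4)(q + 4) vanishes at q ∈ {-4, 0, 4}.
Local minima of A (where A''>0): A(4)=-48. Local minima of B: B(-4)=-256, B(4)=-256.
So the global minimum of V is A(4) + B(-4) = -48 − 256 = -304, attained at (4, -4).

-304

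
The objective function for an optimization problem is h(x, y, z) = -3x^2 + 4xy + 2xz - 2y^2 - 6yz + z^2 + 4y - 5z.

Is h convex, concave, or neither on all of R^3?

neither

h is quadratic, so its Hessian is the constant matrix H = [[-6, 4, 2], [4, -4, -6], [2, -6, 2]].
Leading principal minors: -6, 8, 152.
Neither pattern holds ⇒ H is indefinite ⇒ neither convex nor concave.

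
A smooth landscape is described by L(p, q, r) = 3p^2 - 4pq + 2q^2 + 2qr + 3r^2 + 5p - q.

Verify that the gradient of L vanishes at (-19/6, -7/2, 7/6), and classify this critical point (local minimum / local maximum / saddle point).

local minimum

∇L = (6p - 4q + 5, -4p + 4q + 2r - 1, 2q + 6r); substituting (-19/6, -7/2, 7/6) gives ∇L = (0, 0, 0), so (-19/6, -7/2, 7/6) is indeed a critical point.
The Hessian is constant: H = [[6, -4, 0], [-4, 4, 2], [0, 2, 6]].
Leading principal minors: Δ₁ = 6, Δ₂ = 8, Δ₃ = 24.
All leading minors are positive, so H is positive definite: a local minimum.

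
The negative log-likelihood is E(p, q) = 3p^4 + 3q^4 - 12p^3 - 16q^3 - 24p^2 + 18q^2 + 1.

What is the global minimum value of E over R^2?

-410

E(p,q) separates as A(p) + B(q) + 1, so its minimum is min A + min B + 1.
A'(p) = 12p(p - 4)(p + 1) vanishes at p ∈ {-1, 0, 4}; B'(q) = 12q(q - 3)(q - 1) vanishes at q ∈ {0, 1, 3}.
Local minima of A (where A''>0): A(-1)=-9, A(4)=-384. Local minima of B: B(0)=0, B(3)=-27.
So the global minimum of E is A(4) + B(3) + 1 = -384 − 27 + 1 = -410, attained at (4, 3).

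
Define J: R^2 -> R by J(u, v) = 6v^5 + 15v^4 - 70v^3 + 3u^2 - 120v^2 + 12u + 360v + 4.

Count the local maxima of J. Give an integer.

J separates as a function of u plus a function of v, so ∇J=0 decouples.
∂J/∂u = 6(u + 2) = 0 at u ∈ {-2}; ∂J/∂v = 30(v - 2)(v - 1)(v + 2)(v + 3) = 0 at v ∈ {-3, -2, 1, 2}.
The Hessian is diagonal: diag(J_uu, J_vv). Second derivatives: J_uu(-2)=6; J_vv(-3)=-600, J_vv(-2)=360, J_vv(1)=-360, J_vv(2)=600.
Local maxima occur where both diagonal entries negative: none. Count: 0.

0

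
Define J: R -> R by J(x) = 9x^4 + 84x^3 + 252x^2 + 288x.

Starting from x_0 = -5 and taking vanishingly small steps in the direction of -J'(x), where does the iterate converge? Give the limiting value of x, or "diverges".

J'(x) = 36(x + 1)(x + 2)(x + 4), so J'(-5) = -432.
Gradient descent moves in the -J' direction, i.e. x is increasing.
The nearest critical point in that direction is x = -4, where J'' = 216 > 0 (a local minimum). The iterate converges there.

-4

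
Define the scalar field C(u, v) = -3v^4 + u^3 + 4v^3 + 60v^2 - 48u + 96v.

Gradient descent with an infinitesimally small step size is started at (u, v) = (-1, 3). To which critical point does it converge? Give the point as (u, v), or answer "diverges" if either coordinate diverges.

C is separable, so gradient descent decouples: u follows -∂C/∂u, v follows -∂C/∂v.
∂C/∂u = 3(u - 4)(u + 4); at u=-1 this is -45, so u increases.
∂C/∂v = -12(v - 4)(v + 1)(v + 2); at v=3 this is 240, so v decreases.
u converges to its nearest critical value 4 (a local min of the u-part); v converges to -1. The iterate converges to (4, -1).

(4, -1)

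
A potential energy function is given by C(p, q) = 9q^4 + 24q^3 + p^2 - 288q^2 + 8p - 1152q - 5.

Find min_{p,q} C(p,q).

-5397

C(p,q) separates as A(p) + B(q) − 5, so its minimum is min A + min B − 5.
A'(p) = 2p + 8 vanishes at p ∈ {-4}; B'(q) = 36(q - 4)(q + 2)(q + 4) vanishes at q ∈ {-4, -2, 4}.
Local minima of A (where A''>0): A(-4)=-16. Local minima of B: B(-4)=768, B(4)=-5376.
So the global minimum of C is A(-4) + B(4) − 5 = -16 − 5376 − 5 = -5397, attained at (-4, 4).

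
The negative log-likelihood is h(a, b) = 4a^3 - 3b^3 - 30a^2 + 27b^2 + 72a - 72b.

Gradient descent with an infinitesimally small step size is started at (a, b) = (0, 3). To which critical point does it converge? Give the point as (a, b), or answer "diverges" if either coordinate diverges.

diverges

h is separable, so gradient descent decouples: a follows -∂h/∂a, b follows -∂h/∂b.
∂h/∂a = 12(a - 3)(a - 2); at a=0 this is 72, so a decreases.
∂h/∂b = -9(b - 4)(b - 2); at b=3 this is 9, so b decreases.
The a-coordinate has no critical point in that direction and runs off to infinity.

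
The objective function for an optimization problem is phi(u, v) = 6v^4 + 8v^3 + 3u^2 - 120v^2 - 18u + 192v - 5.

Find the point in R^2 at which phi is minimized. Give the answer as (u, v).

(3, -4)

phi(u,v) separates as P(u) + Q(v) − 5, so its minimum is min P + min Q − 5.
P'(u) = 6u - 18 vanishes at u ∈ {3}; Q'(v) = 24(v - 2)(v - 1)(v + 4) vanishes at v ∈ {-4, 1, 2}.
Local minima of P (where P''>0): P(3)=-27. Local minima of Q: Q(-4)=-1664, Q(2)=64.
So the global minimum of phi is P(3) + Q(-4) − 5 = -27 − 1664 − 5 = -1696, attained at (3, -4).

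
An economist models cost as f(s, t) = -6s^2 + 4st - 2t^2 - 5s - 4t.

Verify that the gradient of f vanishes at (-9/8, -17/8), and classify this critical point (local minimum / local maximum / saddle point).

∇f = (-12s + 4t - 5, 4s - 4t - 4); substituting (-9/8, -17/8) gives ∇f = (0, 0), so (-9/8, -17/8) is indeed a critical point.
The Hessian of f is constant: H = [[-12, 4], [4, -4]].
det(H) = (-12)·(-4) − 4² = 32.
det(H) > 0 and tr(H) = -16 < 0, so H is negative definite and the point is a local maximum.

local maximum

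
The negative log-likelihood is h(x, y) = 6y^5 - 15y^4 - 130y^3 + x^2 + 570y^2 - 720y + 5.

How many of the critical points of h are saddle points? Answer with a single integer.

2

h separates as a function of x plus a function of y, so ∇h=0 decouples.
∂h/∂x = 2x = 0 at x ∈ {0}; ∂h/∂y = 30(y - 3)(y - 2)(y - 1)(y + 4) = 0 at y ∈ {-4, 1, 2, 3}.
The Hessian is diagonal: diag(h_xx, h_yy). Second derivatives: h_xx(0)=2; h_yy(-4)=-6300, h_yy(1)=300, h_yy(2)=-180, h_yy(3)=420.
Saddle points occur where the two diagonal entries have opposite signs: (0, -4), (0, 2). Count: 2.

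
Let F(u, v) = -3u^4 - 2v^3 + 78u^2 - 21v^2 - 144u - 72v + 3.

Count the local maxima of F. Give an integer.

2

F separates as a function of u plus a function of v, so ∇F=0 decouples.
∂F/∂u = -12(u - 3)(u - 1)(u + 4) = 0 at u ∈ {-4, 1, 3}; ∂F/∂v = -6(v + 3)(v + 4) = 0 at v ∈ {-4, -3}.
The Hessian is diagonal: diag(F_uu, F_vv). Second derivatives: F_uu(-4)=-420, F_uu(1)=120, F_uu(3)=-168; F_vv(-4)=6, F_vv(-3)=-6.
Local maxima occur where both diagonal entries negative: (-4, -3), (3, -3). Count: 2.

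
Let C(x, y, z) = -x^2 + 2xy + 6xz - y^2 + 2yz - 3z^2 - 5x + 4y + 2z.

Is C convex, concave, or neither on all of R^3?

C is quadratic, so its Hessian is the constant matrix H = [[-2, 2, 6], [2, -2, 2], [6, 2, -6]].
Leading principal minors: -2, 0, 128.
Neither pattern holds ⇒ H is indefinite ⇒ neither convex nor concave.

neither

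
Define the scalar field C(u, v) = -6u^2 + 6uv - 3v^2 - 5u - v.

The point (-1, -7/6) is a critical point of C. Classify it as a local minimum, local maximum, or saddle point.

The Hessian of C is constant: H = [[-12, 6], [6, -6]].
det(H) = (-12)·(-6) − 6² = 36.
det(H) > 0 and tr(H) = -18 < 0, so H is negative definite and the point is a local maximum.

local maximum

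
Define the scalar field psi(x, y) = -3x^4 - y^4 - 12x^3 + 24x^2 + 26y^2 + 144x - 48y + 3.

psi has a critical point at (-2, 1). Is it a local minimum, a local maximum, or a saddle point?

The mixed partial ∂²psi/∂x∂y is 0, so the Hessian at any point is diag(psi_xx, psi_yy) = diag(12(-3x^2 - 6x + 4), 4(-3y^2 + 13)).
At (-2, 1): H = diag(48, 40).
Both eigenvalues are positive, so H is positive definite: a local minimum.

local minimum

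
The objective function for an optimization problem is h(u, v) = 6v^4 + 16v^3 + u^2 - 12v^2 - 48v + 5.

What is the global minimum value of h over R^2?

-33

h(u,v) separates as P(u) + Q(v) + 5, so its minimum is min P + min Q + 5.
P'(u) = 2u vanishes at u ∈ {0}; Q'(v) = 24(v - 1)(v + 1)(v + 2) vanishes at v ∈ {-2, -1, 1}.
Local minima of P (where P''>0): P(0)=0. Local minima of Q: Q(-2)=16, Q(1)=-38.
So the global minimum of h is P(0) + Q(1) + 5 = 0 − 38 + 5 = -33, attained at (0, 1).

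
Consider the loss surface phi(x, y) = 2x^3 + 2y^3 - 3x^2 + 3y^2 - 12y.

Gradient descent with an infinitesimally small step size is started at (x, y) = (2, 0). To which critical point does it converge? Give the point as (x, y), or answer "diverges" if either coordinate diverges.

phi is separable, so gradient descent decouples: x follows -∂phi/∂x, y follows -∂phi/∂y.
∂phi/∂x = 6x(x - 1); at x=2 this is 12, so x decreases.
∂phi/∂y = 6(y - 1)(y + 2); at y=0 this is -12, so y increases.
x converges to its nearest critical value 1 (a local min of the x-part); y converges to 1. The iterate converges to (1, 1).

(1, 1)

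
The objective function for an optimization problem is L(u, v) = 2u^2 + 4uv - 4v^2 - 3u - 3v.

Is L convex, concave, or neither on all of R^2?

neither

L is quadratic, so its Hessian is the constant matrix H = [[4, 4], [4, -8]].
det(H) = -48, tr(H) = -4.
det(H) < 0, so H is indefinite: neither convex nor concave.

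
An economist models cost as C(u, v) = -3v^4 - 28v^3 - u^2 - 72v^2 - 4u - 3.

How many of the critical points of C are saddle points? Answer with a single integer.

C separates as a function of u plus a function of v, so ∇C=0 decouples.
∂C/∂u = -2(u + 2) = 0 at u ∈ {-2}; ∂C/∂v = -12v(v + 3)(v + 4) = 0 at v ∈ {-4, -3, 0}.
The Hessian is diagonal: diag(C_uu, C_vv). Second derivatives: C_uu(-2)=-2; C_vv(-4)=-48, C_vv(-3)=36, C_vv(0)=-144.
Saddle points occur where the two diagonal entries have opposite signs: (-2, -3). Count: 1.

1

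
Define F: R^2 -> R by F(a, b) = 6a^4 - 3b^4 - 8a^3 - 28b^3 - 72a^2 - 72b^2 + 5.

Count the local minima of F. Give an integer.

2

F separates as a function of a plus a function of b, so ∇F=0 decouples.
∂F/∂a = 24a(a - 3)(a + 2) = 0 at a ∈ {-2, 0, 3}; ∂F/∂b = -12b(b + 3)(b + 4) = 0 at b ∈ {-4, -3, 0}.
The Hessian is diagonal: diag(F_aa, F_bb). Second derivatives: F_aa(-2)=240, F_aa(0)=-144, F_aa(3)=360; F_bb(-4)=-48, F_bb(-3)=36, F_bb(0)=-144.
Local minima occur where both diagonal entries positive: (-2, -3), (3, -3). Count: 2.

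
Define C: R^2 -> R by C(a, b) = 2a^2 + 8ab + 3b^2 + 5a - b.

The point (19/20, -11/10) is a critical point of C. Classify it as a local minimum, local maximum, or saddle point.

The Hessian of C is constant: H = [[4, 8], [8, 6]].
det(H) = 4·6 − 8² = -40.
Since det(H) < 0, H is indefinite and the critical point is a saddle point.

saddle point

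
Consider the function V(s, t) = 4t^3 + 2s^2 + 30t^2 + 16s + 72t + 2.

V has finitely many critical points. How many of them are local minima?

1

V separates as a function of s plus a function of t, so ∇V=0 decouples.
∂V/∂s = 4(s + 4) = 0 at s ∈ {-4}; ∂V/∂t = 12(t + 2)(t + 3) = 0 at t ∈ {-3, -2}.
The Hessian is diagonal: diag(V_ss, V_tt). Second derivatives: V_ss(-4)=4; V_tt(-3)=-12, V_tt(-2)=12.
Local minima occur where both diagonal entries positive: (-4, -2). Count: 1.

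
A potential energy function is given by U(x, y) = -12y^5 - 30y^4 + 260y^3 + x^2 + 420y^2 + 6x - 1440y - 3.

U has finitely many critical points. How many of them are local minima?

2

U separates as a function of x plus a function of y, so ∇U=0 decouples.
∂U/∂x = 2(x + 3) = 0 at x ∈ {-3}; ∂U/∂y = -60(y - 3)(y - 1)(y + 2)(y + 4) = 0 at y ∈ {-4, -2, 1, 3}.
The Hessian is diagonal: diag(U_xx, U_yy). Second derivatives: U_xx(-3)=2; U_yy(-4)=4200, U_yy(-2)=-1800, U_yy(1)=1800, U_yy(3)=-4200.
Local minima occur where both diagonal entries positive: (-3, -4), (-3, 1). Count: 2.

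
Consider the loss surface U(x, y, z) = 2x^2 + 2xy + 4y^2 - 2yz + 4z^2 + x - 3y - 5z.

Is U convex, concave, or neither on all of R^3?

U is quadratic, so its Hessian is the constant matrix H = [[4, 2, 0], [2, 8, -2], [0, -2, 8]].
Leading principal minors: 4, 28, 208.
All positive ⇒ H ≻ 0 ⇒ convex.

convex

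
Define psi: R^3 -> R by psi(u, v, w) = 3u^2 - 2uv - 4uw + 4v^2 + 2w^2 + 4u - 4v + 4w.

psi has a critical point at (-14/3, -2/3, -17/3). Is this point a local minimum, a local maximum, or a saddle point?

The Hessian is constant: H = [[6, -2, -4], [-2, 8, 0], [-4, 0, 4]].
Leading principal minors: Δ₁ = 6, Δ₂ = 44, Δ₃ = 48.
All leading minors are positive, so H is positive definite: a local minimum.

local minimum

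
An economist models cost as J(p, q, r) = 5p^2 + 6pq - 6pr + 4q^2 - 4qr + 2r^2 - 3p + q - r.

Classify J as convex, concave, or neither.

convex

J is quadratic, so its Hessian is the constant matrix H = [[10, 6, -6], [6, 8, -4], [-6, -4, 4]].
Leading principal minors: 10, 44, 16.
All positive ⇒ H ≻ 0 ⇒ convex.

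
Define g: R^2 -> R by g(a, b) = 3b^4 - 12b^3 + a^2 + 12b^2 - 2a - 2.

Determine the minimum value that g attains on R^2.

g(a,b) separates as P(a) + Q(b) − 2, so its minimum is min P + min Q − 2.
P'(a) = 2a - 2 vanishes at a ∈ {1}; Q'(b) = 12b(b - 2)(b - 1) vanishes at b ∈ {0, 1, 2}.
Local minima of P (where P''>0): P(1)=-1. Local minima of Q: Q(0)=0, Q(2)=0.
So the global minimum of g is P(1) + Q(0) − 2 = -1 + 0 − 2 = -3, attained at (1, 0).

-3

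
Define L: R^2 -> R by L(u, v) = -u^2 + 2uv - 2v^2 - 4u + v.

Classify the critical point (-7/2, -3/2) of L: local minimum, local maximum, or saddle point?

local maximum

The Hessian of L is constant: H = [[-2, 2], [2, -4]].
det(H) = (-2)·(-4) − 2² = 4.
det(H) > 0 and tr(H) = -6 < 0, so H is negative definite and the point is a local maximum.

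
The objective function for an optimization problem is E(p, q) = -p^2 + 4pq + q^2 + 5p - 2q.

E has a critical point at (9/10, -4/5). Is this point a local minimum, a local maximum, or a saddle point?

The Hessian of E is constant: H = [[-2, 4], [4, 2]].
det(H) = (-2)·2 − 4² = -20.
Since det(H) < 0, H is indefinite and the critical point is a saddle point.

saddle point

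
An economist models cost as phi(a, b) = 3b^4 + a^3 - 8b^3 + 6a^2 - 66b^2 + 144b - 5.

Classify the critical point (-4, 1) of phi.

The mixed partial ∂²phi/∂a∂b is 0, so the Hessian at any point is diag(phi_aa, phi_bb) = diag(6(a + 2), 12(3b^2 - 4b - 11)).
At (-4, 1): H = diag(-12, -144).
Both eigenvalues are negative, so H is negative definite: a local maximum.

local maximum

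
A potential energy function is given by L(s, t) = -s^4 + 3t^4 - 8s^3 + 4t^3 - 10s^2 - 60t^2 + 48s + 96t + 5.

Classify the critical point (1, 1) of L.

The mixed partial ∂²L/∂s∂t is 0, so the Hessian at any point is diag(L_ss, L_tt) = diag(-4(3s^2 + 12s + 5), 12(3t^2 + 2t - 10)).
At (1, 1): H = diag(-80, -60).
Both eigenvalues are negative, so H is negative definite: a local maximum.

local maximum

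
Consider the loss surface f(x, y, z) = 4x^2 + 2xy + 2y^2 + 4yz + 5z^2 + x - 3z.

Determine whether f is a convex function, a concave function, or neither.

f is quadratic, so its Hessian is the constant matrix H = [[8, 2, 0], [2, 4, 4], [0, 4, 10]].
Leading principal minors: 8, 28, 152.
All positive ⇒ H ≻ 0 ⇒ convex.

convex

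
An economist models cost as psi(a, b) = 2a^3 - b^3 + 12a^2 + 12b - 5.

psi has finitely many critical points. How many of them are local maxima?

1

psi separates as a function of a plus a function of b, so ∇psi=0 decouples.
∂psi/∂a = 6a(a + 4) = 0 at a ∈ {-4, 0}; ∂psi/∂b = -3(b - 2)(b + 2) = 0 at b ∈ {-2, 2}.
The Hessian is diagonal: diag(psi_aa, psi_bb). Second derivatives: psi_aa(-4)=-24, psi_aa(0)=24; psi_bb(-2)=12, psi_bb(2)=-12.
Local maxima occur where both diagonal entries negative: (-4, 2). Count: 1.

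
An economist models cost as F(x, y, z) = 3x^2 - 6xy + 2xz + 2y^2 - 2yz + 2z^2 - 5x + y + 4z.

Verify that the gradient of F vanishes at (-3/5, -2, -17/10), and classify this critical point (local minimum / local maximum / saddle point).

∇F = (6x - 6y + 2z - 5, -6x + 4y - 2z + 1, 2x - 2y + 4z + 4); substituting (-3/5, -2, -17/10) gives ∇F = (0, 0, 0), so (-3/5, -2, -17/10) is indeed a critical point.
The Hessian is constant: H = [[6, -6, 2], [-6, 4, -2], [2, -2, 4]].
Leading principal minors: Δ₁ = 6, Δ₂ = -12, Δ₃ = -40.
The minors fit neither the all-positive nor the alternating-sign pattern, so H is indefinite: a saddle point.

saddle point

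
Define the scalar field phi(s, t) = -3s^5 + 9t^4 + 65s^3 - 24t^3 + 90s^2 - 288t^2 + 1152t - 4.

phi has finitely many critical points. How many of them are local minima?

4

phi separates as a function of s plus a function of t, so ∇phi=0 decouples.
∂phi/∂s = -15s(s - 4)(s + 1)(s + 3) = 0 at s ∈ {-3, -1, 0, 4}; ∂phi/∂t = 36(t - 4)(t - 2)(t + 4) = 0 at t ∈ {-4, 2, 4}.
The Hessian is diagonal: diag(phi_ss, phi_tt). Second derivatives: phi_ss(-3)=630, phi_ss(-1)=-150, phi_ss(0)=180, phi_ss(4)=-2100; phi_tt(-4)=1728, phi_tt(2)=-432, phi_tt(4)=576.
Local minima occur where both diagonal entries positive: (-3, -4), (-3, 4), (0, -4), (0, 4). Count: 4.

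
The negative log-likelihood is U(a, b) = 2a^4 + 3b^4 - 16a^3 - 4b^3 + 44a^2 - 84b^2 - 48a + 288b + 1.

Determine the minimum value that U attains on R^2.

-1489

U(a,b) separates as P(a) + Q(b) + 1, so its minimum is min P + min Q + 1.
P'(a) = 8(a - 3)(a - 2)(a - 1) vanishes at a ∈ {1, 2, 3}; Q'(b) = 12(b - 3)(b - 2)(b + 4) vanishes at b ∈ {-4, 2, 3}.
Local minima of P (where P''>0): P(1)=-18, P(3)=-18. Local minima of Q: Q(-4)=-1472, Q(3)=243.
So the global minimum of U is P(1) + Q(-4) + 1 = -18 − 1472 + 1 = -1489, attained at (1, -4).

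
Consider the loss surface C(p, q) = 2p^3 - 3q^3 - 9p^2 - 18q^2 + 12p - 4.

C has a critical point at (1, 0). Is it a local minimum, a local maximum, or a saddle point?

local maximum

The mixed partial ∂²C/∂p∂q is 0, so the Hessian at any point is diag(C_pp, C_qq) = diag(6(2p - 3), -18(q + 2)).
At (1, 0): H = diag(-6, -36).
Both eigenvalues are negative, so H is negative definite: a local maximum.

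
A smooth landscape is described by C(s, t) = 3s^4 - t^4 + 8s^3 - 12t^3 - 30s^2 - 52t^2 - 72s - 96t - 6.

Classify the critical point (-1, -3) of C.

The mixed partial ∂²C/∂s∂t is 0, so the Hessian at any point is diag(C_ss, C_tt) = diag(12(3s^2 + 4s - 5), -4(3t^2 + 18t + 26)).
At (-1, -3): H = diag(-72, 4).
The eigenvalues have opposite signs, so H is indefinite: a saddle point.

saddle point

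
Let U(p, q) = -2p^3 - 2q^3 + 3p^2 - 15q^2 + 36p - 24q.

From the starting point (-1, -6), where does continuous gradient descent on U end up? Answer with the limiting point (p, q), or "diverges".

U is separable, so gradient descent decouples: p follows -∂U/∂p, q follows -∂U/∂q.
∂U/∂p = -6(p - 3)(p + 2); at p=-1 this is 24, so p decreases.
∂U/∂q = -6(q + 1)(q + 4); at q=-6 this is -60, so q increases.
p converges to its nearest critical value -2 (a local min of the p-part); q converges to -4. The iterate converges to (-2, -4).

(-2, -4)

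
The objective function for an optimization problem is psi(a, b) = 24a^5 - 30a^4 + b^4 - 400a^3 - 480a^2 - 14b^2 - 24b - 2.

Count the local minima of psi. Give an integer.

psi separates as a function of a plus a function of b, so ∇psi=0 decouples.
∂psi/∂a = 120a(a - 4)(a + 1)(a + 2) = 0 at a ∈ {-2, -1, 0, 4}; ∂psi/∂b = 4(b - 3)(b + 1)(b + 2) = 0 at b ∈ {-2, -1, 3}.
The Hessian is diagonal: diag(psi_aa, psi_bb). Second derivatives: psi_aa(-2)=-1440, psi_aa(-1)=600, psi_aa(0)=-960, psi_aa(4)=14400; psi_bb(-2)=20, psi_bb(-1)=-16, psi_bb(3)=80.
Local minima occur where both diagonal entries positive: (-1, -2), (-1, 3), (4, -2), (4, 3). Count: 4.

4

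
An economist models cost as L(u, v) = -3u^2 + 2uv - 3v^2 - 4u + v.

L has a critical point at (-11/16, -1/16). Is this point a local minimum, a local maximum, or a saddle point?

The Hessian of L is constant: H = [[-6, 2], [2, -6]].
det(H) = (-6)·(-6) − 2² = 32.
det(H) > 0 and tr(H) = -12 < 0, so H is negative definite and the point is a local maximum.

local maximum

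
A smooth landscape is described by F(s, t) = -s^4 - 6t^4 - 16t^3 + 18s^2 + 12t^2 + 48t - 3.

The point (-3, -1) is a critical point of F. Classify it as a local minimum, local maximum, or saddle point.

The mixed partial ∂²F/∂s∂t is 0, so the Hessian at any point is diag(F_ss, F_tt) = diag(12(-s^2 + 3), 24(-3t^2 - 4t + 1)).
At (-3, -1): H = diag(-72, 48).
The eigenvalues have opposite signs, so H is indefinite: a saddle point.

saddle point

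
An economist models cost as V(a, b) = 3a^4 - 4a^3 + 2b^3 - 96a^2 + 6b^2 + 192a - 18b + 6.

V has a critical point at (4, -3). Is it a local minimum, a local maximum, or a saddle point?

saddle point

The mixed partial ∂²V/∂a∂b is 0, so the Hessian at any point is diag(V_aa, V_bb) = diag(12(3a^2 - 2a - 16), 12(b + 1)).
At (4, -3): H = diag(288, -24).
The eigenvalues have opposite signs, so H is indefinite: a saddle point.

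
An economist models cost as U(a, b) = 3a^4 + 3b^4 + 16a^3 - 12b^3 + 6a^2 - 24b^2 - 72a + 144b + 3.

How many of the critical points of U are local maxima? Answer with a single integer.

U separates as a function of a plus a function of b, so ∇U=0 decouples.
∂U/∂a = 12(a - 1)(a + 2)(a + 3) = 0 at a ∈ {-3, -2, 1}; ∂U/∂b = 12(b - 3)(b - 2)(b + 2) = 0 at b ∈ {-2, 2, 3}.
The Hessian is diagonal: diag(U_aa, U_bb). Second derivatives: U_aa(-3)=48, U_aa(-2)=-36, U_aa(1)=144; U_bb(-2)=240, U_bb(2)=-48, U_bb(3)=60.
Local maxima occur where both diagonal entries negative: (-2, 2). Count: 1.

1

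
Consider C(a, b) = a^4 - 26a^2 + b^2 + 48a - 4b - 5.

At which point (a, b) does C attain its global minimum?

C(a,b) separates as P(a) + Q(b) − 5, so its minimum is min P + min Q − 5.
P'(a) = 4(a - 3)(a - 1)(a + 4) vanishes at a ∈ {-4, 1, 3}; Q'(b) = 2b - 4 vanishes at b ∈ {2}.
Local minima of P (where P''>0): P(-4)=-352, P(3)=-9. Local minima of Q: Q(2)=-4.
So the global minimum of C is P(-4) + Q(2) − 5 = -352 − 4 − 5 = -361, attained at (-4, 2).

(-4, 2)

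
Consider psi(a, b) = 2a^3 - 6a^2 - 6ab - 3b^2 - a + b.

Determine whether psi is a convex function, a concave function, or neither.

neither

The term 2a^3 is cubic, so the Hessian is not constant.
∂²psi/∂a² = 12a - 12, which takes both signs as a varies (negative for sufficiently negative a). A diagonal entry of the Hessian changing sign means the Hessian is neither positive- nor negative-semidefinite on all of R^2.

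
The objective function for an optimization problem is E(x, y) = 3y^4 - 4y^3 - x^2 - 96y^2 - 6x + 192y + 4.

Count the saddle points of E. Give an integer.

E separates as a function of x plus a function of y, so ∇E=0 decouples.
∂E/∂x = -2(x + 3) = 0 at x ∈ {-3}; ∂E/∂y = 12(y - 4)(y - 1)(y + 4) = 0 at y ∈ {-4, 1, 4}.
The Hessian is diagonal: diag(E_xx, E_yy). Second derivatives: E_xx(-3)=-2; E_yy(-4)=480, E_yy(1)=-180, E_yy(4)=288.
Saddle points occur where the two diagonal entries have opposite signs: (-3, -4), (-3, 4). Count: 2.

2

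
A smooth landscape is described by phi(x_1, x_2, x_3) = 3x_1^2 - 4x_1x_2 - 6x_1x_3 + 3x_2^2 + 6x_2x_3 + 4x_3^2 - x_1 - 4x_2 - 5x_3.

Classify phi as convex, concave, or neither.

convex

phi is quadratic, so its Hessian is the constant matrix H = [[6, -4, -6], [-4, 6, 6], [-6, 6, 8]].
Leading principal minors: 6, 20, 16.
All positive ⇒ H ≻ 0 ⇒ convex.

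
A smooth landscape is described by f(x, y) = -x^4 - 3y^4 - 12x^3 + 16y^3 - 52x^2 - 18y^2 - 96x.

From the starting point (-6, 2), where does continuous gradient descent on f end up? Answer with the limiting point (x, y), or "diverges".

f is separable, so gradient descent decouples: x follows -∂f/∂x, y follows -∂f/∂y.
∂f/∂x = -4(x + 2)(x + 3)(x + 4); at x=-6 this is 96, so x decreases.
∂f/∂y = -12y(y - 3)(y - 1); at y=2 this is 24, so y decreases.
The x-coordinate has no critical point in that direction and runs off to infinity.

diverges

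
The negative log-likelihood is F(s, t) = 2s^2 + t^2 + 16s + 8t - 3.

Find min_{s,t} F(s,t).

F(s,t) separates as P(s) + Q(t) − 3, so its minimum is min P + min Q − 3.
P'(s) = 4s + 16 vanishes at s ∈ {-4}; Q'(t) = 2(t + 4) vanishes at t ∈ {-4}.
Local minima of P (where P''>0): P(-4)=-32. Local minima of Q: Q(-4)=-16.
So the global minimum of F is P(-4) + Q(-4) − 3 = -32 − 16 − 3 = -51, attained at (-4, -4).

-51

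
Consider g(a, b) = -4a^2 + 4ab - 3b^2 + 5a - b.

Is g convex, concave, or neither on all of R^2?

g is quadratic, so its Hessian is the constant matrix H = [[-8, 4], [4, -6]].
det(H) = 32, tr(H) = -14.
det(H) > 0 and tr(H) < 0, so H is negative definite everywhere: concave.

concave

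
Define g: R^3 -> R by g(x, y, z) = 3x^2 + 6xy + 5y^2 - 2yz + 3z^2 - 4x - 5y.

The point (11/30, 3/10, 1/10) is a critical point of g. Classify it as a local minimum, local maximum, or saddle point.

local minimum

The Hessian is constant: H = [[6, 6, 0], [6, 10, -2], [0, -2, 6]].
Leading principal minors: Δ₁ = 6, Δ₂ = 24, Δ₃ = 120.
All leading minors are positive, so H is positive definite: a local minimum.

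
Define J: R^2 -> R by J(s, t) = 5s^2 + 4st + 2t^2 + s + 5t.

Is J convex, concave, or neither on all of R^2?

convex

J is quadratic, so its Hessian is the constant matrix H = [[10, 4], [4, 4]].
det(H) = 24, tr(H) = 14.
det(H) > 0 and tr(H) > 0, so H is positive definite everywhere: convex.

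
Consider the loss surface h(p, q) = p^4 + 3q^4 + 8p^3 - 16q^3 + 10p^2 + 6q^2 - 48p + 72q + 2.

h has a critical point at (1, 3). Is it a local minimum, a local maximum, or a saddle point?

The mixed partial ∂²h/∂p∂q is 0, so the Hessian at any point is diag(h_pp, h_qq) = diag(4(3p^2 + 12p + 5), 12(3q^2 - 8q + 1)).
At (1, 3): H = diag(80, 48).
Both eigenvalues are positive, so H is positive definite: a local minimum.

local minimum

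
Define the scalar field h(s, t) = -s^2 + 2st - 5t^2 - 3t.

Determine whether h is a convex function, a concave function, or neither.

concave

h is quadratic, so its Hessian is the constant matrix H = [[-2, 2], [2, -10]].
det(H) = 16, tr(H) = -12.
det(H) > 0 and tr(H) < 0, so H is negative definite everywhere: concave.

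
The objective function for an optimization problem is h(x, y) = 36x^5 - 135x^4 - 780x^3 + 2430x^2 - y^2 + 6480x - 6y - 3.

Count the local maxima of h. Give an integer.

h separates as a function of x plus a function of y, so ∇h=0 decouples.
∂h/∂x = 180(x - 4)(x - 3)(x + 1)(x + 3) = 0 at x ∈ {-3, -1, 3, 4}; ∂h/∂y = -2(y + 3) = 0 at y ∈ {-3}.
The Hessian is diagonal: diag(h_xx, h_yy). Second derivatives: h_xx(-3)=-15120, h_xx(-1)=7200, h_xx(3)=-4320, h_xx(4)=6300; h_yy(-3)=-2.
Local maxima occur where both diagonal entries negative: (-3, -3), (3, -3). Count: 2.

2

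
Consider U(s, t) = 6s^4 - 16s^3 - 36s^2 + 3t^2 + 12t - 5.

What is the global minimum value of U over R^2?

-287

U(s,t) separates as P(s) + Q(t) − 5, so its minimum is min P + min Q − 5.
P'(s) = 24s(s - 3)(s + 1) vanishes at s ∈ {-1, 0, 3}; Q'(t) = 6(t + 2) vanishes at t ∈ {-2}.
Local minima of P (where P''>0): P(-1)=-14, P(3)=-270. Local minima of Q: Q(-2)=-12.
So the global minimum of U is P(3) + Q(-2) − 5 = -270 − 12 − 5 = -287, attained at (3, -2).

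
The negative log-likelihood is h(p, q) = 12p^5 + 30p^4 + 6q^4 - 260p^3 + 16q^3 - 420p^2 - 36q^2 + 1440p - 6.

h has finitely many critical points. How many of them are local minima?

4

h separates as a function of p plus a function of q, so ∇h=0 decouples.
∂h/∂p = 60(p - 3)(p - 1)(p + 2)(p + 4) = 0 at p ∈ {-4, -2, 1, 3}; ∂h/∂q = 24q(q - 1)(q + 3) = 0 at q ∈ {-3, 0, 1}.
The Hessian is diagonal: diag(h_pp, h_qq). Second derivatives: h_pp(-4)=-4200, h_pp(-2)=1800, h_pp(1)=-1800, h_pp(3)=4200; h_qq(-3)=288, h_qq(0)=-72, h_qq(1)=96.
Local minima occur where both diagonal entries positive: (-2, -3), (-2, 1), (3, -3), (3, 1). Count: 4.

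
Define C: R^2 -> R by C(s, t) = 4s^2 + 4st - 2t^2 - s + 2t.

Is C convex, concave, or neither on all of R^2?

C is quadratic, so its Hessian is the constant matrix H = [[8, 4], [4, -4]].
det(H) = -48, tr(H) = 4.
det(H) < 0, so H is indefinite: neither convex nor concave.

neither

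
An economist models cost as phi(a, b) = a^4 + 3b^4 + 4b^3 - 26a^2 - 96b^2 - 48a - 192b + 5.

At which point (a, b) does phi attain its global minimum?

phi(a,b) separates as P(a) + Q(b) + 5, so its minimum is min P + min Q + 5.
P'(a) = 4(a - 4)(a + 1)(a + 3) vanishes at a ∈ {-3, -1, 4}; Q'(b) = 12(b - 4)(b + 1)(b + 4) vanishes at b ∈ {-4, -1, 4}.
Local minima of P (where P''>0): P(-3)=-9, P(4)=-352. Local minima of Q: Q(-4)=-256, Q(4)=-1280.
So the global minimum of phi is P(4) + Q(4) + 5 = -352 − 1280 + 5 = -1627, attained at (4, 4).

(4, 4)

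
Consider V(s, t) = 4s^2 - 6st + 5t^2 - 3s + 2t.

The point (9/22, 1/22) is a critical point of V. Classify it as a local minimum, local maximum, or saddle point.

local minimum

The Hessian of V is constant: H = [[8, -6], [-6, 10]].
det(H) = 8·10 − (-6)² = 44.
det(H) > 0 and tr(H) = 18 > 0, so H is positive definite and the point is a local minimum.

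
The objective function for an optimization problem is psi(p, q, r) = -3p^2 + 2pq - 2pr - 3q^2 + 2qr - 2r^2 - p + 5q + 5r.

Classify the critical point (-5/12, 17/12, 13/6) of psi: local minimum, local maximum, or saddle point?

local maximum

The Hessian is constant: H = [[-6, 2, -2], [2, -6, 2], [-2, 2, -4]].
Leading principal minors: Δ₁ = -6, Δ₂ = 32, Δ₃ = -96.
The minors alternate sign starting negative (−, +, −), so H is negative definite: a local maximum.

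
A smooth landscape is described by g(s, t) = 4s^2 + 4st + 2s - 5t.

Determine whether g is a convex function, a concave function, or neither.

g is quadratic, so its Hessian is the constant matrix H = [[8, 4], [4, 0]].
det(H) = -16, tr(H) = 8.
det(H) < 0, so H is indefinite: neither convex nor concave.

neither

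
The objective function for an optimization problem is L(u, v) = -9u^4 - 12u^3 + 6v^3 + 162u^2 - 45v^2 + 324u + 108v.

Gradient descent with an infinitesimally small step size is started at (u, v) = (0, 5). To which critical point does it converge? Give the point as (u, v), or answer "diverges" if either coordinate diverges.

(-1, 3)

L is separable, so gradient descent decouples: u follows -∂L/∂u, v follows -∂L/∂v.
∂L/∂u = -36(u - 3)(u + 1)(u + 3); at u=0 this is 324, so u decreases.
∂L/∂v = 18(v - 3)(v - 2); at v=5 this is 108, so v decreases.
u converges to its nearest critical value -1 (a local min of the u-part); v converges to 3. The iterate converges to (-1, 3).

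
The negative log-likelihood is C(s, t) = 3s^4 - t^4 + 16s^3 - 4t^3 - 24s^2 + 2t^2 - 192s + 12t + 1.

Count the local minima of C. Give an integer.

2

C separates as a function of s plus a function of t, so ∇C=0 decouples.
∂C/∂s = 12(s - 2)(s + 2)(s + 4) = 0 at s ∈ {-4, -2, 2}; ∂C/∂t = -4(t - 1)(t + 1)(t + 3) = 0 at t ∈ {-3, -1, 1}.
The Hessian is diagonal: diag(C_ss, C_tt). Second derivatives: C_ss(-4)=144, C_ss(-2)=-96, C_ss(2)=288; C_tt(-3)=-32, C_tt(-1)=16, C_tt(1)=-32.
Local minima occur where both diagonal entries positive: (-4, -1), (2, -1). Count: 2.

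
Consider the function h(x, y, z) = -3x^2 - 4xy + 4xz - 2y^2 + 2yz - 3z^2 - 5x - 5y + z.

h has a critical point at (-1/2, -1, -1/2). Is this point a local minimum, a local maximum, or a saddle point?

local maximum

The Hessian is constant: H = [[-6, -4, 4], [-4, -4, 2], [4, 2, -6]].
Leading principal minors: Δ₁ = -6, Δ₂ = 8, Δ₃ = -24.
The minors alternate sign starting negative (−, +, −), so H is negative definite: a local maximum.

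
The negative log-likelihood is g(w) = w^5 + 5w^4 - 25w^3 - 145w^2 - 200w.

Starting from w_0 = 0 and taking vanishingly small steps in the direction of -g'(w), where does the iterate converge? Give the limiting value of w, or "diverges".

g'(w) = 5(w - 4)(w + 1)(w + 2)(w + 5), so g'(0) = -200.
Gradient descent moves in the -g' direction, i.e. w is increasing.
The nearest critical point in that direction is w = 4, where g'' = 1350 > 0 (a local minimum). The iterate converges there.

4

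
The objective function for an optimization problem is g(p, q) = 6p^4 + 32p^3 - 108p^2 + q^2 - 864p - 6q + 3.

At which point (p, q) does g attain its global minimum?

g(p,q) separates as A(p) + B(q) + 3, so its minimum is min A + min B + 3.
A'(p) = 24(p - 3)(p + 3)(p + 4) vanishes at p ∈ {-4, -3, 3}; B'(q) = 2q - 6 vanishes at q ∈ {3}.
Local minima of A (where A''>0): A(-4)=1216, A(3)=-2214. Local minima of B: B(3)=-9.
So the global minimum of g is A(3) + B(3) + 3 = -2214 − 9 + 3 = -2220, attained at (3, 3).

(3, 3)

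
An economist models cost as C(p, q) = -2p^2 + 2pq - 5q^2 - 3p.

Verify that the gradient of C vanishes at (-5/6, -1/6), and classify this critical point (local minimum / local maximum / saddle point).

∇C = (-4p + 2q - 3, 2p - 10q); substituting (-5/6, -1/6) gives ∇C = (0, 0), so (-5/6, -1/6) is indeed a critical point.
The Hessian of C is constant: H = [[-4, 2], [2, -10]].
det(H) = (-4)·(-10) − 2² = 36.
det(H) > 0 and tr(H) = -14 < 0, so H is negative definite and the point is a local maximum.

local maximum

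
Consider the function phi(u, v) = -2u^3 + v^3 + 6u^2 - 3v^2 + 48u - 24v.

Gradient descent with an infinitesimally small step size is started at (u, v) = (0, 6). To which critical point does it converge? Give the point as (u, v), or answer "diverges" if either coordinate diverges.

phi is separable, so gradient descent decouples: u follows -∂phi/∂u, v follows -∂phi/∂v.
∂phi/∂u = -6(u - 4)(u + 2); at u=0 this is 48, so u decreases.
∂phi/∂v = 3(v - 4)(v + 2); at v=6 this is 48, so v decreases.
u converges to its nearest critical value -2 (a local min of the u-part); v converges to 4. The iterate converges to (-2, 4).

(-2, 4)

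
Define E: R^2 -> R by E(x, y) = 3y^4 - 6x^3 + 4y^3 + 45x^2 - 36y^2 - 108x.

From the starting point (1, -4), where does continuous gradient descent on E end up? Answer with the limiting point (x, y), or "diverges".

(2, -3)

E is separable, so gradient descent decouples: x follows -∂E/∂x, y follows -∂E/∂y.
∂E/∂x = -18(x - 3)(x - 2); at x=1 this is -36, so x increases.
∂E/∂y = 12y(y - 2)(y + 3); at y=-4 this is -288, so y increases.
x converges to its nearest critical value 2 (a local min of the x-part); y converges to -3. The iterate converges to (2, -3).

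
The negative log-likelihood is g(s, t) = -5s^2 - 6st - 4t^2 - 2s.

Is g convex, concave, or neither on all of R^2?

concave

g is quadratic, so its Hessian is the constant matrix H = [[-10, -6], [-6, -8]].
det(H) = 44, tr(H) = -18.
det(H) > 0 and tr(H) < 0, so H is negative definite everywhere: concave.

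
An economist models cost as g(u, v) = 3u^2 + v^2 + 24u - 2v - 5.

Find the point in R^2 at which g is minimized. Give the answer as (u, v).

(-4, 1)

g(u,v) separates as P(u) + Q(v) − 5, so its minimum is min P + min Q − 5.
P'(u) = 6u + 24 vanishes at u ∈ {-4}; Q'(v) = 2v - 2 vanishes at v ∈ {1}.
Local minima of P (where P''>0): P(-4)=-48. Local minima of Q: Q(1)=-1.
So the global minimum of g is P(-4) + Q(1) − 5 = -48 − 1 − 5 = -54, attained at (-4, 1).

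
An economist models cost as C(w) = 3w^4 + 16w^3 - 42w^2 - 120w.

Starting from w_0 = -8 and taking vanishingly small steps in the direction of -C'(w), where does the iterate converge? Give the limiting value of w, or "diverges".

-5

C'(w) = 12(w - 2)(w + 1)(w + 5), so C'(-8) = -2520.
Gradient descent moves in the -C' direction, i.e. w is increasing.
The nearest critical point in that direction is w = -5, where C'' = 336 > 0 (a local minimum). The iterate converges there.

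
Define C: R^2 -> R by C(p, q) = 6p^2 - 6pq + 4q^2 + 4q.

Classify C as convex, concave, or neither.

convex

C is quadratic, so its Hessian is the constant matrix H = [[12, -6], [-6, 8]].
det(H) = 60, tr(H) = 20.
det(H) > 0 and tr(H) > 0, so H is positive definite everywhere: convex.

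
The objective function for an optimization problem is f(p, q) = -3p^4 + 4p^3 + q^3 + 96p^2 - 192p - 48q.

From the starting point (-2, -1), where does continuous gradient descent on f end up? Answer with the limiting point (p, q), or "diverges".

(1, 4)

f is separable, so gradient descent decouples: p follows -∂f/∂p, q follows -∂f/∂q.
∂f/∂p = -12(p - 4)(p - 1)(p + 4); at p=-2 this is -432, so p increases.
∂f/∂q = 3(q - 4)(q + 4); at q=-1 this is -45, so q increases.
p converges to its nearest critical value 1 (a local min of the p-part); q converges to 4. The iterate converges to (1, 4).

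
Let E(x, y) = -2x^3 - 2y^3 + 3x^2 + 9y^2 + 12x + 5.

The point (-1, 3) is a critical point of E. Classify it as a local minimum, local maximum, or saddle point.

saddle point

The mixed partial ∂²E/∂x∂y is 0, so the Hessian at any point is diag(E_xx, E_yy) = diag(6(-2x + 1), 6(-2y + 3)).
At (-1, 3): H = diag(18, -18).
The eigenvalues have opposite signs, so H is indefinite: a saddle point.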